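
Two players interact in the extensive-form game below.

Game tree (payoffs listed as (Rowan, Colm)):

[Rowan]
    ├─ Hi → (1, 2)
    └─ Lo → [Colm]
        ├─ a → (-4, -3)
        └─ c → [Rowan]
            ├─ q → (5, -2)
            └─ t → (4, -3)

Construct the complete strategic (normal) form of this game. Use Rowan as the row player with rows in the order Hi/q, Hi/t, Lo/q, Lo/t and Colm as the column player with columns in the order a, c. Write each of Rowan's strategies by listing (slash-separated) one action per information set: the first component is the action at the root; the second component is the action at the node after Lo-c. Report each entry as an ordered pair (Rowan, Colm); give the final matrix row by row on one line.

            a        c
Hi/q    (1,2)    (1,2)
Hi/t    (1,2)    (1,2)
Lo/q  (-4,-3)   (5,-2)
Lo/t  (-4,-3)   (4,-3)

Hi/q: (1,2) (1,2) | Hi/t: (1,2) (1,2) | Lo/q: (-4,-3) (5,-2) | Lo/t: (-4,-3) (4,-3)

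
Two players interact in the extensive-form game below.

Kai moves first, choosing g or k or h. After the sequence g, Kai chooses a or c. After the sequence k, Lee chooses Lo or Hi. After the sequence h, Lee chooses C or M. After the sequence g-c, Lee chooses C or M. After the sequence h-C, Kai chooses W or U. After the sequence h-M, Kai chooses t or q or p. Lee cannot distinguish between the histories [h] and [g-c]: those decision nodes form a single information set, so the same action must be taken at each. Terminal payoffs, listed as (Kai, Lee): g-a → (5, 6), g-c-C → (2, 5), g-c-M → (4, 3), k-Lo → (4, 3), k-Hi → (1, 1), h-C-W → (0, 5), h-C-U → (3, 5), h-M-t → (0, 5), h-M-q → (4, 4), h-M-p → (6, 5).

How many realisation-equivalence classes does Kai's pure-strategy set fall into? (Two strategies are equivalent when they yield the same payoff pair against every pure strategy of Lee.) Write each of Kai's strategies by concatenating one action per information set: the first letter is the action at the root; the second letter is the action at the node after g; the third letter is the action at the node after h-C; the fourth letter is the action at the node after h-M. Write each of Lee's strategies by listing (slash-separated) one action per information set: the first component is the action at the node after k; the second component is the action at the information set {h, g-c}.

9

Kai has 36 pure strategies: gaWt, gaWq, gaWp, gaUt, gaUq, gaUp, gcWt, gcWq, gcWp, gcUt, gcUq, gcUp, kaWt, kaWq, kaWp, kaUt, kaUq, kaUp, kcWt, kcWq, kcWp, kcUt, kcUq, kcUp, haWt, haWq, haWp, haUt, haUq, haUp, hcWt, hcWq, hcWp, hcUt, hcUq, hcUp. Columns: Lo/C, Lo/M, Hi/C, Hi/M.
{gaWt, gaWq, gaWp, gaUt, gaUq, gaUp} → row (5,6) (5,6) (5,6) (5,6)
{gcWt, gcWq, gcWp, gcUt, gcUq, gcUp} → row (2,5) (4,3) (2,5) (4,3)
{kaWt, kaWq, kaWp, kaUt, kaUq, kaUp, kcWt, kcWq, kcWp, kcUt, kcUq, kcUp} → row (4,3) (4,3) (1,1) (1,1)
{haWt, hcWt} → row (0,5) (0,5) (0,5) (0,5)
{haWq, hcWq} → row (0,5) (4,4) (0,5) (4,4)
{haWp, hcWp} → row (0,5) (6,5) (0,5) (6,5)
{haUt, hcUt} → row (3,5) (0,5) (3,5) (0,5)
{haUq, hcUq} → row (3,5) (4,4) (3,5) (4,4)
{haUp, hcUp} → row (3,5) (6,5) (3,5) (6,5)
That's 9 distinct rows out of 36 strategies.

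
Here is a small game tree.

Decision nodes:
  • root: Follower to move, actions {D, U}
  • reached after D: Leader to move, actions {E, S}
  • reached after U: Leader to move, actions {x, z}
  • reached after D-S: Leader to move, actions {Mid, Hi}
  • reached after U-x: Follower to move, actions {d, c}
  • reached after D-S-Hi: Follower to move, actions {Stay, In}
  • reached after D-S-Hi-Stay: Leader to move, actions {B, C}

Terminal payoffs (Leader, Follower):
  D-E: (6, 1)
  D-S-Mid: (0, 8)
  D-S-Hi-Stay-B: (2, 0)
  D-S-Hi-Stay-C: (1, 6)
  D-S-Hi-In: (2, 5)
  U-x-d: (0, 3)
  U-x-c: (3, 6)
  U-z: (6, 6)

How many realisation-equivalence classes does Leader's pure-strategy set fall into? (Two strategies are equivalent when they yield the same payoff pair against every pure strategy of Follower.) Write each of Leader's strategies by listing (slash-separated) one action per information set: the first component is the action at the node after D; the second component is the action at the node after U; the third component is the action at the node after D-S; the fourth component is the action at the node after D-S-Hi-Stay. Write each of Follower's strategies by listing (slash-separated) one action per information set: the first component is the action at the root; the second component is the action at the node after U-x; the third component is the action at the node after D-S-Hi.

Leader has 16 pure strategies: E/x/Mid/B, E/x/Mid/C, E/x/Hi/B, E/x/Hi/C, E/z/Mid/B, E/z/Mid/C, E/z/Hi/B, E/z/Hi/C, S/x/Mid/B, S/x/Mid/C, S/x/Hi/B, S/x/Hi/C, S/z/Mid/B, S/z/Mid/C, S/z/Hi/B, S/z/Hi/C. Columns: D/d/Stay, D/d/In, D/c/Stay, D/c/In, U/d/Stay, U/d/In, U/c/Stay, U/c/In.
{E/x/Mid/B, E/x/Mid/C, E/x/Hi/B, E/x/Hi/C} → row (6,1) (6,1) (6,1) (6,1) (0,3) (0,3) (3,6) (3,6)
{E/z/Mid/B, E/z/Mid/C, E/z/Hi/B, E/z/Hi/C} → row (6,1) (6,1) (6,1) (6,1) (6,6) (6,6) (6,6) (6,6)
{S/x/Mid/B, S/x/Mid/C} → row (0,8) (0,8) (0,8) (0,8) (0,3) (0,3) (3,6) (3,6)
{S/x/Hi/B} → row (2,0) (2,5) (2,0) (2,5) (0,3) (0,3) (3,6) (3,6)
{S/x/Hi/C} → row (1,6) (2,5) (1,6) (2,5) (0,3) (0,3) (3,6) (3,6)
{S/z/Mid/B, S/z/Mid/C} → row (0,8) (0,8) (0,8) (0,8) (6,6) (6,6) (6,6) (6,6)
{S/z/Hi/B} → row (2,0) (2,5) (2,0) (2,5) (6,6) (6,6) (6,6) (6,6)
{S/z/Hi/C} → row (1,6) (2,5) (1,6) (2,5) (6,6) (6,6) (6,6) (6,6)
That's 8 distinct rows out of 16 strategies.

8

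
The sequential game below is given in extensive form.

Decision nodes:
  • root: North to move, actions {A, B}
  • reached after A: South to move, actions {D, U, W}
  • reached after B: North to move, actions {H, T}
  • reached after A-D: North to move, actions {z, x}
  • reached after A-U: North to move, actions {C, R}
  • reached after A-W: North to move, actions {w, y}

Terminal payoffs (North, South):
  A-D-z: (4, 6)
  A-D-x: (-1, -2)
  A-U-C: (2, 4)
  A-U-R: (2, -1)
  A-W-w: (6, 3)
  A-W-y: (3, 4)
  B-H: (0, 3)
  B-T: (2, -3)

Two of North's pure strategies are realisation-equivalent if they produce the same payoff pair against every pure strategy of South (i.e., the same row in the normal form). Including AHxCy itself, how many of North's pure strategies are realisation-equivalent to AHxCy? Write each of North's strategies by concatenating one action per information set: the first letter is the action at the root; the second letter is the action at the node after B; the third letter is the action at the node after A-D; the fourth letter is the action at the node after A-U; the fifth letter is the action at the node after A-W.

Row for AHxCy (columns D, U, W): (-1,-2) (2,4) (3,4).
Under AHxCy, North's choice at the node after B can never be reached regardless of what South does, so varying those choices leaves every outcome unchanged.
Holding the reachable choices fixed and varying the unreachable one freely already gives 2 equivalent strategies.
No other strategy reproduces this row, so those 2 are the full class: AHxCy, ATxCy.

2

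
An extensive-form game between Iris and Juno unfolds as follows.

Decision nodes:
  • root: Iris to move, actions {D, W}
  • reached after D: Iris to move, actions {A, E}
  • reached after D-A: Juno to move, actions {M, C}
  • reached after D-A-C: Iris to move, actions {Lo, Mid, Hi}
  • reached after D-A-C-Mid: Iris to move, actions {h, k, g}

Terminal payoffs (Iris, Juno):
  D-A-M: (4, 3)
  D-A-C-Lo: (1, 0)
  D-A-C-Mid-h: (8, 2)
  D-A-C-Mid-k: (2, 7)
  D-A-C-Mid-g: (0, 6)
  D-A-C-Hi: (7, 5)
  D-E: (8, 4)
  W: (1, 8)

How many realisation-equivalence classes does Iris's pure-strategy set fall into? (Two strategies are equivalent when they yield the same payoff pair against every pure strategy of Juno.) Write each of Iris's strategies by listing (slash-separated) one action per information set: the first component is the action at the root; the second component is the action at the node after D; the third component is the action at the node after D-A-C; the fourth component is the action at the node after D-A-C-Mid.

Iris has 36 pure strategies: D/A/Lo/h, D/A/Lo/k, D/A/Lo/g, D/A/Mid/h, D/A/Mid/k, D/A/Mid/g, D/A/Hi/h, D/A/Hi/k, D/A/Hi/g, D/E/Lo/h, D/E/Lo/k, D/E/Lo/g, D/E/Mid/h, D/E/Mid/k, D/E/Mid/g, D/E/Hi/h, D/E/Hi/k, D/E/Hi/g, W/A/Lo/h, W/A/Lo/k, W/A/Lo/g, W/A/Mid/h, W/A/Mid/k, W/A/Mid/g, W/A/Hi/h, W/A/Hi/k, W/A/Hi/g, W/E/Lo/h, W/E/Lo/k, W/E/Lo/g, W/E/Mid/h, W/E/Mid/k, W/E/Mid/g, W/E/Hi/h, W/E/Hi/k, W/E/Hi/g. Columns: M, C.
{D/A/Lo/h, D/A/Lo/k, D/A/Lo/g} → row (4,3) (1,0)
{D/A/Mid/h} → row (4,3) (8,2)
{D/A/Mid/k} → row (4,3) (2,7)
{D/A/Mid/g} → row (4,3) (0,6)
{D/A/Hi/h, D/A/Hi/k, D/A/Hi/g} → row (4,3) (7,5)
{D/E/Lo/h, D/E/Lo/k, D/E/Lo/g, D/E/Mid/h, D/E/Mid/k, D/E/Mid/g, D/E/Hi/h, D/E/Hi/k, D/E/Hi/g} → row (8,4) (8,4)
{W/A/Lo/h, W/A/Lo/k, W/A/Lo/g, W/A/Mid/h, W/A/Mid/k, W/A/Mid/g, W/A/Hi/h, W/A/Hi/k, W/A/Hi/g, W/E/Lo/h, W/E/Lo/k, W/E/Lo/g, W/E/Mid/h, W/E/Mid/k, W/E/Mid/g, W/E/Hi/h, W/E/Hi/k, W/E/Hi/g} → row (1,8) (1,8)
That's 7 distinct rows out of 36 strategies.

7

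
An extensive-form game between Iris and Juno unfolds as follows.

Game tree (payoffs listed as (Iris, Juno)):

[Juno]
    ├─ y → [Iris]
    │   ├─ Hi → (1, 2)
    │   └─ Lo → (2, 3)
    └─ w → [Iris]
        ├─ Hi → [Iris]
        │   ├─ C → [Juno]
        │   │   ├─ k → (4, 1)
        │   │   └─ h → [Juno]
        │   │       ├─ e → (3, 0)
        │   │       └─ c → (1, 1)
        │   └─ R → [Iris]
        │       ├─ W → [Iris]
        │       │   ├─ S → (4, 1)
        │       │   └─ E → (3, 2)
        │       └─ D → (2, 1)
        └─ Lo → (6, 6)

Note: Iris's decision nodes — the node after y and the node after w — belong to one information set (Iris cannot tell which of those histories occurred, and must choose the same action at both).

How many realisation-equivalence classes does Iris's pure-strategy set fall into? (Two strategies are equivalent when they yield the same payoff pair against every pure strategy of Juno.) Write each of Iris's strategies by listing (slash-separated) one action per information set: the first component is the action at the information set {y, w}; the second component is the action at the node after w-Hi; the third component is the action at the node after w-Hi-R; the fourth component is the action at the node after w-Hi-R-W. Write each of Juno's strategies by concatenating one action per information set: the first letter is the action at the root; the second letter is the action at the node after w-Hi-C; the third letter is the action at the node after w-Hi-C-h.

Iris has 16 pure strategies: Hi/C/W/S, Hi/C/W/E, Hi/C/D/S, Hi/C/D/E, Hi/R/W/S, Hi/R/W/E, Hi/R/D/S, Hi/R/D/E, Lo/C/W/S, Lo/C/W/E, Lo/C/D/S, Lo/C/D/E, Lo/R/W/S, Lo/R/W/E, Lo/R/D/S, Lo/R/D/E. Columns: yke, ykc, yhe, yhc, wke, wkc, whe, whc.
{Hi/C/W/S, Hi/C/W/E, Hi/C/D/S, Hi/C/D/E} → row (1,2) (1,2) (1,2) (1,2) (4,1) (4,1) (3,0) (1,1)
{Hi/R/W/S} → row (1,2) (1,2) (1,2) (1,2) (4,1) (4,1) (4,1) (4,1)
{Hi/R/W/E} → row (1,2) (1,2) (1,2) (1,2) (3,2) (3,2) (3,2) (3,2)
{Hi/R/D/S, Hi/R/D/E} → row (1,2) (1,2) (1,2) (1,2) (2,1) (2,1) (2,1) (2,1)
{Lo/C/W/S, Lo/C/W/E, Lo/C/D/S, Lo/C/D/E, Lo/R/W/S, Lo/R/W/E, Lo/R/D/S, Lo/R/D/E} → row (2,3) (2,3) (2,3) (2,3) (6,6) (6,6) (6,6) (6,6)
That's 5 distinct rows out of 16 strategies.

5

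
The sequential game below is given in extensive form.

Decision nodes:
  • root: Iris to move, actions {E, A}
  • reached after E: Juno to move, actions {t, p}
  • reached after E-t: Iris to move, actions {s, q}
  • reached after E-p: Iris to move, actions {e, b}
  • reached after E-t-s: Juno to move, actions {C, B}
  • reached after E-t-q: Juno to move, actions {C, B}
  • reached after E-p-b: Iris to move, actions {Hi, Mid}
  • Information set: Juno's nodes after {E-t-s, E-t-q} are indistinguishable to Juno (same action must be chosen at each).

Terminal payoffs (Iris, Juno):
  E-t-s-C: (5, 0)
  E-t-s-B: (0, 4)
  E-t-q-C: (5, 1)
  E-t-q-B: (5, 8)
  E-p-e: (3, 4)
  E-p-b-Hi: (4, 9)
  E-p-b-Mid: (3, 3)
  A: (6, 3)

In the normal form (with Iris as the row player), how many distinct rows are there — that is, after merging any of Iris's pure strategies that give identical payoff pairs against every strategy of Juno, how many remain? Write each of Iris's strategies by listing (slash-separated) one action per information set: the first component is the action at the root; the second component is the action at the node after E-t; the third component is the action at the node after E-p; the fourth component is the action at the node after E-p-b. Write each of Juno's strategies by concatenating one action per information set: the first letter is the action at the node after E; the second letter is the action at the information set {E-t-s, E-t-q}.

Iris has 16 pure strategies: E/s/e/Hi, E/s/e/Mid, E/s/b/Hi, E/s/b/Mid, E/q/e/Hi, E/q/e/Mid, E/q/b/Hi, E/q/b/Mid, A/s/e/Hi, A/s/e/Mid, A/s/b/Hi, A/s/b/Mid, A/q/e/Hi, A/q/e/Mid, A/q/b/Hi, A/q/b/Mid. Columns: tC, tB, pC, pB.
{E/s/e/Hi, E/s/e/Mid} → row (5,0) (0,4) (3,4) (3,4)
{E/s/b/Hi} → row (5,0) (0,4) (4,9) (4,9)
{E/s/b/Mid} → row (5,0) (0,4) (3,3) (3,3)
{E/q/e/Hi, E/q/e/Mid} → row (5,1) (5,8) (3,4) (3,4)
{E/q/b/Hi} → row (5,1) (5,8) (4,9) (4,9)
{E/q/b/Mid} → row (5,1) (5,8) (3,3) (3,3)
{A/s/e/Hi, A/s/e/Mid, A/s/b/Hi, A/s/b/Mid, A/q/e/Hi, A/q/e/Mid, A/q/b/Hi, A/q/b/Mid} → row (6,3) (6,3) (6,3) (6,3)
That's 7 distinct rows out of 16 strategies.

7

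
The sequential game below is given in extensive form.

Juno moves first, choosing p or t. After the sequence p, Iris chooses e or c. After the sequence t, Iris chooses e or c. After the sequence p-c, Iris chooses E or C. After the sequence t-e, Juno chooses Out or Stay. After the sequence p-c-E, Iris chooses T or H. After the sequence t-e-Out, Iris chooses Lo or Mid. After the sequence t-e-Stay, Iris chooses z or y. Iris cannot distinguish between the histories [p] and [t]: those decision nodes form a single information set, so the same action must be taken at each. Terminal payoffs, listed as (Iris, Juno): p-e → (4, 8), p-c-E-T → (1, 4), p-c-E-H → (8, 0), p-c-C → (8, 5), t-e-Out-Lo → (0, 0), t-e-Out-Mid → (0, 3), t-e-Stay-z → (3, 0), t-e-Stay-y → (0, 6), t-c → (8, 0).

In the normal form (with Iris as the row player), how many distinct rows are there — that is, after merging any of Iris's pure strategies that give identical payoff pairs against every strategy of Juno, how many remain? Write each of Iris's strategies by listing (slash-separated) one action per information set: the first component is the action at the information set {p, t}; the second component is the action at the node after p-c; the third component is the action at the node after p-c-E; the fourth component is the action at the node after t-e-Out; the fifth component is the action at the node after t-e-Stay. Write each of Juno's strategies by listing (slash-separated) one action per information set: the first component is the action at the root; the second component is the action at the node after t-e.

7

Iris has 32 pure strategies: e/E/T/Lo/z, e/E/T/Lo/y, e/E/T/Mid/z, e/E/T/Mid/y, e/E/H/Lo/z, e/E/H/Lo/y, e/E/H/Mid/z, e/E/H/Mid/y, e/C/T/Lo/z, e/C/T/Lo/y, e/C/T/Mid/z, e/C/T/Mid/y, e/C/H/Lo/z, e/C/H/Lo/y, e/C/H/Mid/z, e/C/H/Mid/y, c/E/T/Lo/z, c/E/T/Lo/y, c/E/T/Mid/z, c/E/T/Mid/y, c/E/H/Lo/z, c/E/H/Lo/y, c/E/H/Mid/z, c/E/H/Mid/y, c/C/T/Lo/z, c/C/T/Lo/y, c/C/T/Mid/z, c/C/T/Mid/y, c/C/H/Lo/z, c/C/H/Lo/y, c/C/H/Mid/z, c/C/H/Mid/y. Columns: p/Out, p/Stay, t/Out, t/Stay.
{e/E/T/Lo/z, e/E/H/Lo/z, e/C/T/Lo/z, e/C/H/Lo/z} → row (4,8) (4,8) (0,0) (3,0)
{e/E/T/Lo/y, e/E/H/Lo/y, e/C/T/Lo/y, e/C/H/Lo/y} → row (4,8) (4,8) (0,0) (0,6)
{e/E/T/Mid/z, e/E/H/Mid/z, e/C/T/Mid/z, e/C/H/Mid/z} → row (4,8) (4,8) (0,3) (3,0)
{e/E/T/Mid/y, e/E/H/Mid/y, e/C/T/Mid/y, e/C/H/Mid/y} → row (4,8) (4,8) (0,3) (0,6)
{c/E/T/Lo/z, c/E/T/Lo/y, c/E/T/Mid/z, c/E/T/Mid/y} → row (1,4) (1,4) (8,0) (8,0)
{c/E/H/Lo/z, c/E/H/Lo/y, c/E/H/Mid/z, c/E/H/Mid/y} → row (8,0) (8,0) (8,0) (8,0)
{c/C/T/Lo/z, c/C/T/Lo/y, c/C/T/Mid/z, c/C/T/Mid/y, c/C/H/Lo/z, c/C/H/Lo/y, c/C/H/Mid/z, c/C/H/Mid/y} → row (8,5) (8,5) (8,0) (8,0)
That's 7 distinct rows out of 32 strategies.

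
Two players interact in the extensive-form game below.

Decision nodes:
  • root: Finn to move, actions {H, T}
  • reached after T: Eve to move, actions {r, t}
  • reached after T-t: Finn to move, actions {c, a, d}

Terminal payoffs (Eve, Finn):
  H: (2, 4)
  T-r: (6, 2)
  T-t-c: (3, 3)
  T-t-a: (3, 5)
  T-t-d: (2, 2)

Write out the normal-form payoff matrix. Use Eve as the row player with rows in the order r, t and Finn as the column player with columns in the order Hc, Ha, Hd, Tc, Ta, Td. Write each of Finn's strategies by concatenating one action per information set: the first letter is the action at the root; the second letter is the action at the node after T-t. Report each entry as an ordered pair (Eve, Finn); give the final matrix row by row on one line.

r: (2,4) (2,4) (2,4) (6,2) (6,2) (6,2) | t: (2,4) (2,4) (2,4) (3,3) (3,5) (2,2)

Row r: Hc→(2,4), Ha→(2,4), Hd→(2,4), Tc→(6,2), Ta→(6,2), Td→(6,2)
Row t: Hc→(2,4), Ha→(2,4), Hd→(2,4), Tc→(3,3), Ta→(3,5), Td→(2,2)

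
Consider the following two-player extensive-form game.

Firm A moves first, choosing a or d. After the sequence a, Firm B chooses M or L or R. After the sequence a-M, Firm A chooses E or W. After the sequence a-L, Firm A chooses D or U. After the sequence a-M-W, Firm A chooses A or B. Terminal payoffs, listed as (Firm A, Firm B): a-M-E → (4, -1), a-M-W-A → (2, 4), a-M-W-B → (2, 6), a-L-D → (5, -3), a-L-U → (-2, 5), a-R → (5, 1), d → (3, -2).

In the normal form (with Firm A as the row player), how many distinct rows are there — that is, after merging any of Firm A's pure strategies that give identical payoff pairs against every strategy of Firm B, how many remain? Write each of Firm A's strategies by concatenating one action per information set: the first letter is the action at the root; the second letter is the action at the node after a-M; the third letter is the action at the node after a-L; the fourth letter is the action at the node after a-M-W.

7

Firm A has 16 pure strategies: aEDA, aEDB, aEUA, aEUB, aWDA, aWDB, aWUA, aWUB, dEDA, dEDB, dEUA, dEUB, dWDA, dWDB, dWUA, dWUB. Columns: M, L, R.
{aEDA, aEDB} → row (4,-1) (5,-3) (5,1)
{aEUA, aEUB} → row (4,-1) (-2,5) (5,1)
{aWDA} → row (2,4) (5,-3) (5,1)
{aWDB} → row (2,6) (5,-3) (5,1)
{aWUA} → row (2,4) (-2,5) (5,1)
{aWUB} → row (2,6) (-2,5) (5,1)
{dEDA, dEDB, dEUA, dEUB, dWDA, dWDB, dWUA, dWUB} → row (3,-2) (3,-2) (3,-2)
That's 7 distinct rows out of 16 strategies.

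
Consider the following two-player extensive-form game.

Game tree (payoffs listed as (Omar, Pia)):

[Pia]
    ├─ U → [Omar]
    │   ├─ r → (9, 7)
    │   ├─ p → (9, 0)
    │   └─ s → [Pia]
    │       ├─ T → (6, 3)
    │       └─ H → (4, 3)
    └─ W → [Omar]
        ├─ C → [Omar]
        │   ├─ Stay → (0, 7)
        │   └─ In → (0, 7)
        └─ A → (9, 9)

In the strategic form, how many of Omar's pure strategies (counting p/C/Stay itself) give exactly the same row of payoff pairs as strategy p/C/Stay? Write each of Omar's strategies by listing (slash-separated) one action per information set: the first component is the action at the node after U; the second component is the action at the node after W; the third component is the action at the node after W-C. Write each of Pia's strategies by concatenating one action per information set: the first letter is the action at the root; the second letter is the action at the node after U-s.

2

Row for p/C/Stay (columns UT, UH, WT, WH): (9,0) (9,0) (0,7) (0,7).
Every one of Omar's information sets is on the play path for some reply by Pia when Omar follows p/C/Stay.
Even so, p/C/In happens to produce the same payoff in every column — so 2 strategies share this row.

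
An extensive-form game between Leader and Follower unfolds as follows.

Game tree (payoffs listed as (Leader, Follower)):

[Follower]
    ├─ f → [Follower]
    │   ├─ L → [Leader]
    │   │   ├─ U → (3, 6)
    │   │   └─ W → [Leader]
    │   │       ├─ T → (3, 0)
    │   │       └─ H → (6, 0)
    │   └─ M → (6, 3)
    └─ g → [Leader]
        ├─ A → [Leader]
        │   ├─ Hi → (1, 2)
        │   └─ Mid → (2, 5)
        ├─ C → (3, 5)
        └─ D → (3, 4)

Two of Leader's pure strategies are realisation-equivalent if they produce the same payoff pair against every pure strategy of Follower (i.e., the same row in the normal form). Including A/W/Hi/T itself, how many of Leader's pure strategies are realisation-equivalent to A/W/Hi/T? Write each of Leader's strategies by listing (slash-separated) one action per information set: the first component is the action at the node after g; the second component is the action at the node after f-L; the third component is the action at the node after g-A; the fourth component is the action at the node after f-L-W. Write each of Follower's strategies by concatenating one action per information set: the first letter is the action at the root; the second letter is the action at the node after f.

1

Row for A/W/Hi/T (columns fL, fM, gL, gM): (3,0) (6,3) (1,2) (1,2).
Every one of Leader's information sets is on the play path for some reply by Follower when Leader follows A/W/Hi/T.
Changing the action at any of them therefore changes at least one column, so only A/W/Hi/T itself gives this row.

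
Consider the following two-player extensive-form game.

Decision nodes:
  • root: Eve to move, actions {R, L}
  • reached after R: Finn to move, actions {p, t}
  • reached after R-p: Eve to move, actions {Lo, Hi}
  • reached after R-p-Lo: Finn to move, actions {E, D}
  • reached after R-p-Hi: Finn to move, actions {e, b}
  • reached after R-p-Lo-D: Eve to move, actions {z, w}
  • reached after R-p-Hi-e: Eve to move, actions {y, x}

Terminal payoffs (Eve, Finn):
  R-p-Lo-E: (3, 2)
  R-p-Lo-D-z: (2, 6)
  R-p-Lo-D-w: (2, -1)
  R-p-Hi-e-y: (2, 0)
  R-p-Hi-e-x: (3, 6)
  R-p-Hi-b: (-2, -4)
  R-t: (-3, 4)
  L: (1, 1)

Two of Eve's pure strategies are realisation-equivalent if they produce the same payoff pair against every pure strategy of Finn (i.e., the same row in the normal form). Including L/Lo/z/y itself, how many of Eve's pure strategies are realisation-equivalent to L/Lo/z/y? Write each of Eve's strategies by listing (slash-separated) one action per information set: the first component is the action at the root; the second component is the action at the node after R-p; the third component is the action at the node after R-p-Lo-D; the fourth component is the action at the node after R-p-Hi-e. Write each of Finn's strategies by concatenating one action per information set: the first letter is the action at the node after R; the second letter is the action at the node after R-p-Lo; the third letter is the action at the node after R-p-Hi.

8

Row for L/Lo/z/y (columns pEe, pEb, pDe, pDb, tEe, tEb, tDe, tDb): (1,1) (1,1) (1,1) (1,1) (1,1) (1,1) (1,1) (1,1).
Under L/Lo/z/y, Eve's choice at the node after R-p and at the node after R-p-Lo-D and at the node after R-p-Hi-e can never be reached regardless of what Finn does, so varying those choices leaves every outcome unchanged.
Holding the reachable choices fixed and varying the unreachable ones freely already gives 2 × 2 × 2 = 8 equivalent strategies.
No other strategy reproduces this row, so those 8 are the full class: L/Lo/z/y, L/Lo/z/x, L/Lo/w/y, L/Lo/w/x, L/Hi/z/y, L/Hi/z/x, L/Hi/w/y, L/Hi/w/x.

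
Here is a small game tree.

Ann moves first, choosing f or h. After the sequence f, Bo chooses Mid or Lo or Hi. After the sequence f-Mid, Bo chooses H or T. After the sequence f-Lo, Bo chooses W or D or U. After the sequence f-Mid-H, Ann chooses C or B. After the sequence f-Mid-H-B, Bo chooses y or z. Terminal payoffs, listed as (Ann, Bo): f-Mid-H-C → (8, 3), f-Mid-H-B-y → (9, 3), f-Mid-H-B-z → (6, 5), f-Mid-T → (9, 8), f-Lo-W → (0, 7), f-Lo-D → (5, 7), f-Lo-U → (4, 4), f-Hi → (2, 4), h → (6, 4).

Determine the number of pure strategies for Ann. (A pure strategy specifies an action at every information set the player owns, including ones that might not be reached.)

4

Ann owns the root with actions {f, h} — two choices.
Ann owns the node after f-Mid-H with actions {C, B} — two choices.
A pure strategy fixes one action at each information set independently, so the count is the product 2 × 2 = 4.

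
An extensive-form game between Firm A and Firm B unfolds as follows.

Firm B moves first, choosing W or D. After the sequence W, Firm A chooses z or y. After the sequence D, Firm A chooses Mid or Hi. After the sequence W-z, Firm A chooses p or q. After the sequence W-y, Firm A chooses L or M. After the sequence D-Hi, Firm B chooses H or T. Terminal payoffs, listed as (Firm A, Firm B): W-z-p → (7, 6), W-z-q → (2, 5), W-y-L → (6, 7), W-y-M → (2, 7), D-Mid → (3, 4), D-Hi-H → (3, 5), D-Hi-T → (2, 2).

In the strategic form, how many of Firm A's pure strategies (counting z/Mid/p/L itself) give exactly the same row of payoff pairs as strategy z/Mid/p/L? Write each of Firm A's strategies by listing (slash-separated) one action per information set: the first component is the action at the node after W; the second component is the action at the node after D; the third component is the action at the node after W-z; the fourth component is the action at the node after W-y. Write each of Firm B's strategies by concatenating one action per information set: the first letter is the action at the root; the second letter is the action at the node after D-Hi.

2

Row for z/Mid/p/L (columns WH, WT, DH, DT): (7,6) (7,6) (3,4) (3,4).
Under z/Mid/p/L, Firm A's choice at the node after W-y can never be reached regardless of what Firm B does, so varying those choices leaves every outcome unchanged.
Holding the reachable choices fixed and varying the unreachable one freely already gives 2 equivalent strategies.
No other strategy reproduces this row, so those 2 are the full class: z/Mid/p/L, z/Mid/p/M.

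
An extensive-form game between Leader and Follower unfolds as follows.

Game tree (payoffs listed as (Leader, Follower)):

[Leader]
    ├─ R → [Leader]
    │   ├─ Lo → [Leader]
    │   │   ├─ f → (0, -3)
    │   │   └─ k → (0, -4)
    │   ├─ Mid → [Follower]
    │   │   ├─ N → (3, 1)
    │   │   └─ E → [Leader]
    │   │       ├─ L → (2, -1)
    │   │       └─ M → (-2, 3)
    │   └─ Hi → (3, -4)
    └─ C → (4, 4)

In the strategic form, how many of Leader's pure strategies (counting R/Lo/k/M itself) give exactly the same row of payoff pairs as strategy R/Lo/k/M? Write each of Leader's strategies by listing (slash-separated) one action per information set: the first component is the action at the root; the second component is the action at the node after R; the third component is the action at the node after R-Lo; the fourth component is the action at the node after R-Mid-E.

Row for R/Lo/k/M (columns N, E): (0,-4) (0,-4).
Under R/Lo/k/M, Leader's choice at the node after R-Mid-E can never be reached regardless of what Follower does, so varying those choices leaves every outcome unchanged.
Holding the reachable choices fixed and varying the unreachable one freely already gives 2 equivalent strategies.
No other strategy reproduces this row, so those 2 are the full class: R/Lo/k/L, R/Lo/k/M.

2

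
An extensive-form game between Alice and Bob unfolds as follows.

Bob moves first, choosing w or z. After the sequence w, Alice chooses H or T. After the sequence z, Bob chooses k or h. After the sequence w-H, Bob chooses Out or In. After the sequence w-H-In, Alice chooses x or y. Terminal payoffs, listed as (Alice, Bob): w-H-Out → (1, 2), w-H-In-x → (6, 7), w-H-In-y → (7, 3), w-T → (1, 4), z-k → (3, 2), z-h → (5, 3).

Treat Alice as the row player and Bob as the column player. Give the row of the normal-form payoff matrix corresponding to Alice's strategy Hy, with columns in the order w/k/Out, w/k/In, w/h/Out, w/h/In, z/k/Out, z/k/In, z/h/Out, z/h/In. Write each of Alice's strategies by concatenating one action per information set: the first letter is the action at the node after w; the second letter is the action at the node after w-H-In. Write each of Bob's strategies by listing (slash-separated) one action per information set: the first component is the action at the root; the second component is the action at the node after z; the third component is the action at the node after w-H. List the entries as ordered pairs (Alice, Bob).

vs w/k/Out: Bob plays w → Alice plays H at [w] → Bob plays Out at [w-H] → (1, 2)
vs w/k/In: Bob plays w → Alice plays H at [w] → Bob plays In at [w-H] → Alice plays y at [w-H-In] → (7, 3)
vs w/h/Out: Bob plays w → Alice plays H at [w] → Bob plays Out at [w-H] → (1, 2)
vs w/h/In: Bob plays w → Alice plays H at [w] → Bob plays In at [w-H] → Alice plays y at [w-H-In] → (7, 3)
vs z/k/Out: Bob plays z → Bob plays k at [z] → (3, 2)
vs z/k/In: Bob plays z → Bob plays k at [z] → (3, 2)
vs z/h/Out: Bob plays z → Bob plays h at [z] → (5, 3)
vs z/h/In: Bob plays z → Bob plays h at [z] → (5, 3)

(1,2) (7,3) (1,2) (7,3) (3,2) (3,2) (5,3) (5,3)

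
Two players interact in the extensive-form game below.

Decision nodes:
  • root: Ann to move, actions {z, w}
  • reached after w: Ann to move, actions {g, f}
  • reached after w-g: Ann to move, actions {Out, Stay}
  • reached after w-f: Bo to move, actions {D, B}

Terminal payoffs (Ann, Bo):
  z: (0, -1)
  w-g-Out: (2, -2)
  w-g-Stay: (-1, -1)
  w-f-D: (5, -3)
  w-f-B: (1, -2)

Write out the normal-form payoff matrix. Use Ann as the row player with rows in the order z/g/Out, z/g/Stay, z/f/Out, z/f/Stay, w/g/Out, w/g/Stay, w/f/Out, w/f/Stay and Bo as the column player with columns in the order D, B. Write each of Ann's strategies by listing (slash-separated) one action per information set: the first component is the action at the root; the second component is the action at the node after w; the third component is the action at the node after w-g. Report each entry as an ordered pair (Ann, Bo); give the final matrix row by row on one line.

z/g/Out: (0,-1) (0,-1) | z/g/Stay: (0,-1) (0,-1) | z/f/Out: (0,-1) (0,-1) | z/f/Stay: (0,-1) (0,-1) | w/g/Out: (2,-2) (2,-2) | w/g/Stay: (-1,-1) (-1,-1) | w/f/Out: (5,-3) (1,-2) | w/f/Stay: (5,-3) (1,-2)

                D        B
 z/g/Out   (0,-1)   (0,-1)
z/g/Stay   (0,-1)   (0,-1)
 z/f/Out   (0,-1)   (0,-1)
z/f/Stay   (0,-1)   (0,-1)
 w/g/Out   (2,-2)   (2,-2)
w/g/Stay  (-1,-1)  (-1,-1)
 w/f/Out   (5,-3)   (1,-2)
w/f/Stay   (5,-3)   (1,-2)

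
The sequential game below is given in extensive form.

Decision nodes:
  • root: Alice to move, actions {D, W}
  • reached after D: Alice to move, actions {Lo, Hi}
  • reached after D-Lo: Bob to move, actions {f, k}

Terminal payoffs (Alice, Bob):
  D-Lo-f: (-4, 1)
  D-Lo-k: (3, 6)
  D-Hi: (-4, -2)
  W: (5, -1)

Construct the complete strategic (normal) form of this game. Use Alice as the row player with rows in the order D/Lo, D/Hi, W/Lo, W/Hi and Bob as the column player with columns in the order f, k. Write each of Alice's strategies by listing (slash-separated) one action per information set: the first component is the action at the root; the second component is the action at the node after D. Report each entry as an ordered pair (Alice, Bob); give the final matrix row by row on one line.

D/Lo: (-4,1) (3,6) | D/Hi: (-4,-2) (-4,-2) | W/Lo: (5,-1) (5,-1) | W/Hi: (5,-1) (5,-1)

            f        k
D/Lo   (-4,1)    (3,6)
D/Hi  (-4,-2)  (-4,-2)
W/Lo   (5,-1)   (5,-1)
W/Hi   (5,-1)   (5,-1)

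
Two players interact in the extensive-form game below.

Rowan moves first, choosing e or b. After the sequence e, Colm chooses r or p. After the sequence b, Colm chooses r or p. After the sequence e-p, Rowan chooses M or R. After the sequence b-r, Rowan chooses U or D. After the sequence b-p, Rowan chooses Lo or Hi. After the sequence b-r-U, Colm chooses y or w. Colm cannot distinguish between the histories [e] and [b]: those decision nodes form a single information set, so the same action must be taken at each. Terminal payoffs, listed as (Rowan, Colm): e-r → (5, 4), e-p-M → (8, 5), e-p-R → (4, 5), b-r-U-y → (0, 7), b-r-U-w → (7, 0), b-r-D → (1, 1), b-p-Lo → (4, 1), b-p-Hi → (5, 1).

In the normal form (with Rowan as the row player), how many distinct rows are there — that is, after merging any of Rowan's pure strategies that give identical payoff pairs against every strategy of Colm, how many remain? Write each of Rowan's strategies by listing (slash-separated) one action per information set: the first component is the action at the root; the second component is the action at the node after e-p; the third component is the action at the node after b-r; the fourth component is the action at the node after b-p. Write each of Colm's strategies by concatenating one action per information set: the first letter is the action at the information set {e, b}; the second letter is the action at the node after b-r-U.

6

Rowan has 16 pure strategies: e/M/U/Lo, e/M/U/Hi, e/M/D/Lo, e/M/D/Hi, e/R/U/Lo, e/R/U/Hi, e/R/D/Lo, e/R/D/Hi, b/M/U/Lo, b/M/U/Hi, b/M/D/Lo, b/M/D/Hi, b/R/U/Lo, b/R/U/Hi, b/R/D/Lo, b/R/D/Hi. Columns: ry, rw, py, pw.
{e/M/U/Lo, e/M/U/Hi, e/M/D/Lo, e/M/D/Hi} → row (5,4) (5,4) (8,5) (8,5)
{e/R/U/Lo, e/R/U/Hi, e/R/D/Lo, e/R/D/Hi} → row (5,4) (5,4) (4,5) (4,5)
{b/M/U/Lo, b/R/U/Lo} → row (0,7) (7,0) (4,1) (4,1)
{b/M/U/Hi, b/R/U/Hi} → row (0,7) (7,0) (5,1) (5,1)
{b/M/D/Lo, b/R/D/Lo} → row (1,1) (1,1) (4,1) (4,1)
{b/M/D/Hi, b/R/D/Hi} → row (1,1) (1,1) (5,1) (5,1)
That's 6 distinct rows out of 16 strategies.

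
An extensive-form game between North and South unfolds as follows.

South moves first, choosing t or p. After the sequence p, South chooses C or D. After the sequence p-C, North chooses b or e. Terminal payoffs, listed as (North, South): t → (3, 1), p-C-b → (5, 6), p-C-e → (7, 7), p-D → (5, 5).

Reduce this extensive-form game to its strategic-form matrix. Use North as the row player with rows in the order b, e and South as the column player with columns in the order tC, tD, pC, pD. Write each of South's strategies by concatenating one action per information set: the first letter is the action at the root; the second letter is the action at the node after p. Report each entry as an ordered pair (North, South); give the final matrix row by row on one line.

b: (3,1) (3,1) (5,6) (5,5) | e: (3,1) (3,1) (7,7) (5,5)

Row b: tC→(3,1), tD→(3,1), pC→(5,6), pD→(5,5)
Row e: tC→(3,1), tD→(3,1), pC→(7,7), pD→(5,5)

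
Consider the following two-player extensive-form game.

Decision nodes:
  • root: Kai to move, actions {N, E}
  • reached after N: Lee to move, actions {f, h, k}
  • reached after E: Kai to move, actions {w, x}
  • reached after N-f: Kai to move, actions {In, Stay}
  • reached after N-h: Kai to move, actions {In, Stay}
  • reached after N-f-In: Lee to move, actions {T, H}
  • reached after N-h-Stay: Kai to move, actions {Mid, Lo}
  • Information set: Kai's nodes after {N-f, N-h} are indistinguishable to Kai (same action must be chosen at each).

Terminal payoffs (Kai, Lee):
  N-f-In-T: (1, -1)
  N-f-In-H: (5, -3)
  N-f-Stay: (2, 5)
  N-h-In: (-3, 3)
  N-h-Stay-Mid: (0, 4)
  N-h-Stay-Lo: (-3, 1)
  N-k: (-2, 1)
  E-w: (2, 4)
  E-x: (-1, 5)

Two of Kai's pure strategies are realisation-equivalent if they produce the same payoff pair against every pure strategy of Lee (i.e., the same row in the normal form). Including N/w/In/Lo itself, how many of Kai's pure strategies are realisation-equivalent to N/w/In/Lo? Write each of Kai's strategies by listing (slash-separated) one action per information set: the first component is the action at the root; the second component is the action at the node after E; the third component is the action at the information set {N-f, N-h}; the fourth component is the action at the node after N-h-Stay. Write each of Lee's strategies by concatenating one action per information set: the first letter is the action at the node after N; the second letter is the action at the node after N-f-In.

4

Row for N/w/In/Lo (columns fT, fH, hT, hH, kT, kH): (1,-1) (5,-3) (-3,3) (-3,3) (-2,1) (-2,1).
Under N/w/In/Lo, Kai's choice at the node after E and at the node after N-h-Stay can never be reached regardless of what Lee does, so varying those choices leaves every outcome unchanged.
Holding the reachable choices fixed and varying the unreachable ones freely already gives 2 × 2 = 4 equivalent strategies.
No other strategy reproduces this row, so those 4 are the full class: N/w/In/Mid, N/w/In/Lo, N/x/In/Mid, N/x/In/Lo.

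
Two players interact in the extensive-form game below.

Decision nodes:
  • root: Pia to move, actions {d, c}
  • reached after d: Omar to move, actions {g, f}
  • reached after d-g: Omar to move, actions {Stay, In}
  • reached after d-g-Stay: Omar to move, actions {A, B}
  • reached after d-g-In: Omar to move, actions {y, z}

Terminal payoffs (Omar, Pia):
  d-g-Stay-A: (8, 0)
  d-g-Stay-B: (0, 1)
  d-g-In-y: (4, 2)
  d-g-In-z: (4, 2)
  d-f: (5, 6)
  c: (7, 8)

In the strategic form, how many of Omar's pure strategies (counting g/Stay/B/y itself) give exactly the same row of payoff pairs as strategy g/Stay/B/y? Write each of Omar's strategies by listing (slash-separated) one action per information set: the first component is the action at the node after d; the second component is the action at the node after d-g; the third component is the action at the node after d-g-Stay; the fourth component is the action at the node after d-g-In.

Row for g/Stay/B/y (columns d, c): (0,1) (7,8).
Under g/Stay/B/y, Omar's choice at the node after d-g-In can never be reached regardless of what Pia does, so varying those choices leaves every outcome unchanged.
Holding the reachable choices fixed and varying the unreachable one freely already gives 2 equivalent strategies.
No other strategy reproduces this row, so those 2 are the full class: g/Stay/B/y, g/Stay/B/z.

2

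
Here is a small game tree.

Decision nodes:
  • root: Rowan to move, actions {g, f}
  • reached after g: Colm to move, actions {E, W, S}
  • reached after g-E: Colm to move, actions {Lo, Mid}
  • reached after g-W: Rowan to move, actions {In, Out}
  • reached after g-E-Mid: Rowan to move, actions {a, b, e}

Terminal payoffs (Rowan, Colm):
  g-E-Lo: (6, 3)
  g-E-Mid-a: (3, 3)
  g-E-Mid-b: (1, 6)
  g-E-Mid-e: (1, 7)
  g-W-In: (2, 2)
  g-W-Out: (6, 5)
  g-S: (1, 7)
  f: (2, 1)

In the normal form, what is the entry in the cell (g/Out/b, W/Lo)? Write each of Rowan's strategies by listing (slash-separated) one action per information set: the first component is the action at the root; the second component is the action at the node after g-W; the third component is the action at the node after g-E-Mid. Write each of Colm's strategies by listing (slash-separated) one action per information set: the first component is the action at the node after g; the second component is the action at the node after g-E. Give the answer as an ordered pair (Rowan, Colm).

Trace the play path from the root:
  Rowan plays g
  Colm plays W at [g]
  Rowan plays Out at [g-W]
→ terminal payoff (6, 5).
(Rowan's choice at the node after g-E-Mid is never reached on this path, so it doesn't affect the outcome.)

(6, 5)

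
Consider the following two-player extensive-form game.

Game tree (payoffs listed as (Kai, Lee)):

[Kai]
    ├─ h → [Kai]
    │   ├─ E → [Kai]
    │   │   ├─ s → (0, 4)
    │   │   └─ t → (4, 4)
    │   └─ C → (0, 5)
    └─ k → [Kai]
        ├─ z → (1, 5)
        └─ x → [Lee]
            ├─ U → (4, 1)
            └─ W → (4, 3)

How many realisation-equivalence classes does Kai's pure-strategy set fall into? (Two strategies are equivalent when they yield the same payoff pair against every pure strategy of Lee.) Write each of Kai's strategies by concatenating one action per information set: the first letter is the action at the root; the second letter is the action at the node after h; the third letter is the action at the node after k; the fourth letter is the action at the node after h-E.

5

Kai has 16 pure strategies: hEzs, hEzt, hExs, hExt, hCzs, hCzt, hCxs, hCxt, kEzs, kEzt, kExs, kExt, kCzs, kCzt, kCxs, kCxt. Columns: U, W.
{hEzs, hExs} → row (0,4) (0,4)
{hEzt, hExt} → row (4,4) (4,4)
{hCzs, hCzt, hCxs, hCxt} → row (0,5) (0,5)
{kEzs, kEzt, kCzs, kCzt} → row (1,5) (1,5)
{kExs, kExt, kCxs, kCxt} → row (4,1) (4,3)
That's 5 distinct rows out of 16 strategies.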